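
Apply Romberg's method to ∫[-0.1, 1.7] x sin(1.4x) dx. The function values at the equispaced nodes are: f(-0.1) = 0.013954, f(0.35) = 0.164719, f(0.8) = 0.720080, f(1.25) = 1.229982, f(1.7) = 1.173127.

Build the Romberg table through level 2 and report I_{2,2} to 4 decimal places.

1.2316

I_{0,0} (trapezoid, 1 panel, h=1.8000): 1.068373
I_{1,0} (trapezoid, 2 panels, h=0.9000): 1.182258
I_{2,0} (trapezoid, 4 panels, h=0.4500): 1.218745
I_{1,1} = 1.182258 + (1.182258 − 1.068373)/3 = 1.220220
I_{2,1} = 1.218745 + (1.218745 − 1.182258)/3 = 1.230907
I_{2,2} = 1.230907 + (1.230907 − 1.220220)/15 = 1.231619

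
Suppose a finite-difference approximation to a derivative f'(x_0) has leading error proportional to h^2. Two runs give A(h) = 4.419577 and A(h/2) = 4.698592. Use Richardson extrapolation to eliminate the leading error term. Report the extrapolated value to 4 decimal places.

4.7916

Extrapolated value = (4·A(h/2) − A(h)) / (4 − 1)
= (4·4.698592 − 4.419577) / 3
= 14.374791 / 3 = 4.791597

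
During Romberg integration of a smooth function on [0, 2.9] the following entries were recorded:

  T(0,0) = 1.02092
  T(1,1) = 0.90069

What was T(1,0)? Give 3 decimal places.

0.931

From T(1,1) = (4·T(1,0) − T(0,0))/3, solve for T(1,0):
4·T(1,0) = 3·0.90069 + 1.02092 = 3.72299
T(1,0) = 0.93075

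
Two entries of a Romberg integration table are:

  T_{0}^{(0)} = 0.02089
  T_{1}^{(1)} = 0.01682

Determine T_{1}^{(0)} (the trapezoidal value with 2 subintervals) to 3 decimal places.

From T_{1}^{(1)} = (4·T_{1}^{(0)} − T_{0}^{(0)})/3, solve for T_{1}^{(0)}:
4·T_{1}^{(0)} = 3·0.01682 + 0.02089 = 0.07135
T_{1}^{(0)} = 0.01784

0.018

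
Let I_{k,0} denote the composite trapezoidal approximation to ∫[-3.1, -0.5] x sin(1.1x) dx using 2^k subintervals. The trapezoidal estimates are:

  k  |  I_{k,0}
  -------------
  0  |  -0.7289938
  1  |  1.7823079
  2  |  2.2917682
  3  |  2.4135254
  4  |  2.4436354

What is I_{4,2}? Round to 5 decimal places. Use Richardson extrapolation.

2.45364

Richardson extrapolation on the trapezoidal column (denominator 4−1=3):
I_{3,1} = 2.4135254 + (2.4135254 − 2.2917682)/3 = 2.4541111
I_{4,1} = (4·2.4436354 − 2.4135254) / 3 = 2.4536721
I_{4,2} = 2.4536721 + (2.4536721 − 2.4541111)/15 = 2.4536428
(Column j=1 coincides with Simpson's rule on the same nodes.)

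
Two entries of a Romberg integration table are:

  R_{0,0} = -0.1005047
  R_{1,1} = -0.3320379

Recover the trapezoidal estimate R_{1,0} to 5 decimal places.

-0.27415

From R_{1,1} = (4·R_{1,0} − R_{0,0})/3, solve for R_{1,0}:
4·R_{1,0} = 3·(-0.3320379) + (-0.1005047) = -1.0966184
R_{1,0} = -0.2741546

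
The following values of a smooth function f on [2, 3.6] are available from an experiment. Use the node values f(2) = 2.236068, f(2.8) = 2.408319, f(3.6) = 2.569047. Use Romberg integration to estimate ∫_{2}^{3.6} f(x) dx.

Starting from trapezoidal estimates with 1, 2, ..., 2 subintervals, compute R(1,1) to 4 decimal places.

R(0,0) (trapezoid, 1 panel, h=1.6000): 3.844092
R(1,0) (trapezoid, 2 panels, h=0.8000): 3.848701
R(1,1) = 3.848701 + (3.848701 − 3.844092)/3 = 3.850237

3.8502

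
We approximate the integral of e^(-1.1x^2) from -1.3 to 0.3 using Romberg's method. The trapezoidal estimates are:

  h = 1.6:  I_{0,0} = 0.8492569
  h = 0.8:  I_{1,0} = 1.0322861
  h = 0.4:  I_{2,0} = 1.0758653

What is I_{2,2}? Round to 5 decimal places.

I_{1,1} = (4·1.0322861 − 0.8492569) / 3 = 1.0932958
I_{2,1} = (4·1.0758653 − 1.0322861) / 3 = 1.0903917
I_{2,2} = (16·1.0903917 − 1.0932958) / 15 = 1.0901981

1.09020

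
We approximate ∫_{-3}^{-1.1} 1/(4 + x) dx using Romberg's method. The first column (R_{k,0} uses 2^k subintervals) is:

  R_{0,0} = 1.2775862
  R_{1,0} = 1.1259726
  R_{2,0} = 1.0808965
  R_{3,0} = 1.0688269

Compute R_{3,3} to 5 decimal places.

R_{1,1} = 1.1259726 + (1.1259726 − 1.2775862)/3 = 1.0754347
R_{2,1} = 1.0808965 + (1.0808965 − 1.1259726)/3 = 1.0658711
R_{3,1} = (4·1.0688269 − 1.0808965) / 3 = 1.0648037
R_{2,2} = (16·1.0658711 − 1.0754347) / 15 = 1.0652335
R_{3,2} = 1.0648037 + (1.0648037 − 1.0658711)/15 = 1.0647325
R_{3,3} = 1.0647325 + (1.0647325 − 1.0652335)/63 = 1.0647245

1.06472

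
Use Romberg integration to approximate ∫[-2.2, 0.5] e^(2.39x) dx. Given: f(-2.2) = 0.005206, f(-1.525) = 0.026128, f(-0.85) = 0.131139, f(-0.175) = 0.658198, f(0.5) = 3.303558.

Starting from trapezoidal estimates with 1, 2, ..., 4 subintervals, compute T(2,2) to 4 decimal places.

T(0,0) (trapezoid, 1 panel, h=2.7000): 4.466831
T(1,0) (trapezoid, 2 panels, h=1.3500): 2.410453
T(2,0) (trapezoid, 4 panels, h=0.6750): 1.667147
T(1,1) = 2.410453 + (2.410453 − 4.466831)/3 = 1.724994
T(2,1) = 1.667147 + (1.667147 − 2.410453)/3 = 1.419378
T(2,2) = 1.419378 + (1.419378 − 1.724994)/15 = 1.399004

1.3990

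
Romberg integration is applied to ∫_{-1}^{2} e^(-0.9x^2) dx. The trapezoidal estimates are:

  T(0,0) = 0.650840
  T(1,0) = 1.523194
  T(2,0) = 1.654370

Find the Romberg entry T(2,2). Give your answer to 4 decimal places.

1.6904

Richardson extrapolation on the trapezoidal column (denominator 4−1=3):
T(1,1) = 1.523194 + (1.523194 − 0.650840)/3 = 1.813979
T(2,1) = 1.654370 + (1.654370 − 1.523194)/3 = 1.698095
T(2,2) = (16·1.698095 − 1.813979) / 15 = 1.690369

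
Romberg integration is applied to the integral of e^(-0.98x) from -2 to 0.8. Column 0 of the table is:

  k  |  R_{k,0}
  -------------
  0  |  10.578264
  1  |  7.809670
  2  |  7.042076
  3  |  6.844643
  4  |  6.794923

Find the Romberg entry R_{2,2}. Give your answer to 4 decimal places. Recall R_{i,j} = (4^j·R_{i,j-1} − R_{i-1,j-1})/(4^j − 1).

6.7795

Richardson extrapolation on the trapezoidal column (denominator 4−1=3):
R_{1,1} = (4·7.809670 − 10.578264) / 3 = 6.886805
R_{2,1} = (4·7.042076 − 7.809670) / 3 = 6.786211
R_{2,2} = 6.786211 + (6.786211 − 6.886805)/15 = 6.779505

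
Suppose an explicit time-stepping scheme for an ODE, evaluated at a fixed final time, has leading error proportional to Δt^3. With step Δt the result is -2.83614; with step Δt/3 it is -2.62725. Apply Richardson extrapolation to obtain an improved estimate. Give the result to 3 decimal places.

Extrapolated value = (27·A(Δt/3) − A(Δt)) / (27 − 1)
= (27·(-2.62725) − (-2.83614)) / 26
= -68.09961 / 26 = -2.61922

-2.619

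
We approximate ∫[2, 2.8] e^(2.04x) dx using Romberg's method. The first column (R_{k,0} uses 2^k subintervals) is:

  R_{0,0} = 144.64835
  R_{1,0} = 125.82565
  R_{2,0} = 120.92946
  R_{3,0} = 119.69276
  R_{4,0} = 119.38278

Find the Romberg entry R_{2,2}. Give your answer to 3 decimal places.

119.280

R_{1,1} = (4·125.82565 − 144.64835) / 3 = 119.55142
R_{2,1} = (4·120.92946 − 125.82565) / 3 = 119.29740
R_{2,2} = (16·119.29740 − 119.55142) / 15 = 119.28047
(Column j=1 coincides with Simpson's rule on the same nodes.)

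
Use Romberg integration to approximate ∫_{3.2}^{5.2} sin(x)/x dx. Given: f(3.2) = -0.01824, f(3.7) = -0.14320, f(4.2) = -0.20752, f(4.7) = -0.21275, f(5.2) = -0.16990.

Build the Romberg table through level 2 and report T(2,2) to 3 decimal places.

-0.338

T(0,0) (trapezoid, 1 panel, h=2.0000): -0.18814
T(1,0) (trapezoid, 2 panels, h=1.0000): -0.30159
T(2,0) (trapezoid, 4 panels, h=0.5000): -0.32877
T(1,1) = -0.30159 + (-0.30159 − (-0.18814))/3 = -0.33941
T(2,1) = -0.32877 + (-0.32877 − (-0.30159))/3 = -0.33783
T(2,2) = -0.33783 + (-0.33783 − (-0.33941))/15 = -0.33772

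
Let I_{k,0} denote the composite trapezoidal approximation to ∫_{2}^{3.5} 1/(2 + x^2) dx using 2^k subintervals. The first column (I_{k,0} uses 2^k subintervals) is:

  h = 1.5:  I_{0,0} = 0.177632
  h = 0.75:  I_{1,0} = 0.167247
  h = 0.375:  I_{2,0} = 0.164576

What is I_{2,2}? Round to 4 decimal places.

I_{1,1} = (4·0.167247 − 0.177632) / 3 = 0.163785
I_{2,1} = (4·0.164576 − 0.167247) / 3 = 0.163686
I_{2,2} = (16·0.163686 − 0.163785) / 15 = 0.163679

0.1637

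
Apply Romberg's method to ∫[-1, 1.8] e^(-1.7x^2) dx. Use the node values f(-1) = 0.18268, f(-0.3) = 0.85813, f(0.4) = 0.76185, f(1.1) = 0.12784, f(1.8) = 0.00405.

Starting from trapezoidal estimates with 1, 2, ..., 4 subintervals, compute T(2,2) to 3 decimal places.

1.307

T(0,0) (trapezoid, 1 panel, h=2.8000): 0.26142
T(1,0) (trapezoid, 2 panels, h=1.4000): 1.19730
T(2,0) (trapezoid, 4 panels, h=0.7000): 1.28883
T(1,1) = 1.19730 + (1.19730 − 0.26142)/3 = 1.50926
T(2,1) = 1.28883 + (1.28883 − 1.19730)/3 = 1.31934
T(2,2) = 1.31934 + (1.31934 − 1.50926)/15 = 1.30668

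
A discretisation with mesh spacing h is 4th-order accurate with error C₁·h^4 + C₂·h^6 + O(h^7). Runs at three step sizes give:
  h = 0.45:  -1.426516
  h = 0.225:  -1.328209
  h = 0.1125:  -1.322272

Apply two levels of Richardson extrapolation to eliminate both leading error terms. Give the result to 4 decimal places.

-1.3219

First eliminate the h^4 term (factor 2^4 = 16):
  B₁ = (16·(-1.328209) − (-1.426516))/15 = -1.321655
  B₂ = (16·(-1.322272) − (-1.328209))/15 = -1.321876
Then eliminate the h^6 term (factor 2^6 = 64):
  (64·(-1.321876) − (-1.321655))/63 = -1.321880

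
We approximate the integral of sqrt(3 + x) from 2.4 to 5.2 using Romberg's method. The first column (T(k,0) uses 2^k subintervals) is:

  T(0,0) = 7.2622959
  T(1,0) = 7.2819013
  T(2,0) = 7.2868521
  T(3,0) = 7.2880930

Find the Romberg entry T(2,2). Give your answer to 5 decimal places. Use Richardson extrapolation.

7.28851

Richardson extrapolation on the trapezoidal column (denominator 4−1=3):
T(1,1) = 7.2819013 + (7.2819013 − 7.2622959)/3 = 7.2884364
T(2,1) = (4·7.2868521 − 7.2819013) / 3 = 7.2885024
T(2,2) = 7.2885024 + (7.2885024 − 7.2884364)/15 = 7.2885068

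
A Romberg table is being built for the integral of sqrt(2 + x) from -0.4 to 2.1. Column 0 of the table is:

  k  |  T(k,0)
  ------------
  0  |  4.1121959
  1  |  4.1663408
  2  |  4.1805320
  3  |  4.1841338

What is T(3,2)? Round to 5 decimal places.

4.18534

Richardson extrapolation on the trapezoidal column (denominator 4−1=3):
T(2,1) = 4.1805320 + (4.1805320 − 4.1663408)/3 = 4.1852624
T(3,1) = 4.1841338 + (4.1841338 − 4.1805320)/3 = 4.1853344
T(3,2) = (16·4.1853344 − 4.1852624) / 15 = 4.1853392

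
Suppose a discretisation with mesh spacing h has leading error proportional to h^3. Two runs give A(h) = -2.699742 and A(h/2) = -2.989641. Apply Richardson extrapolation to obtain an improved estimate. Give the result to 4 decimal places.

-3.0311

Extrapolated value = (8·A(h/2) − A(h)) / (8 − 1)
= (8·(-2.989641) − (-2.699742)) / 7
= -21.217386 / 7 = -3.031055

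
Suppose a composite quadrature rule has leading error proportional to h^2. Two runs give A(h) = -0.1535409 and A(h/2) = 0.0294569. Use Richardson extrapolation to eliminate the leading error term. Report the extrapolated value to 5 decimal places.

The leading error scales as h^2; refining by a factor of 2 reduces it by 2^2 = 4.
Extrapolated value = (4·A(h/2) − A(h)) / (4 − 1)
= (4·0.0294569 − (-0.1535409)) / 3
= 0.2713685 / 3 = 0.0904562

0.09046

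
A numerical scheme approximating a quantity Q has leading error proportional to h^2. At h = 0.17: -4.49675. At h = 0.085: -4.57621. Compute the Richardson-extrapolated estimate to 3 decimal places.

Extrapolated value = (4·A(h/2) − A(h)) / (4 − 1)
= (4·(-4.57621) − (-4.49675)) / 3
= -13.80809 / 3 = -4.60270

-4.603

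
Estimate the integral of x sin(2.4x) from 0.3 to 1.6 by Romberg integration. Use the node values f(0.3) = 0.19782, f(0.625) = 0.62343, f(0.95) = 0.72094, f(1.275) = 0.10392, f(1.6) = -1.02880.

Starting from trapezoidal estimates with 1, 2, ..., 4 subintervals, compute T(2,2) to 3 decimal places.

T(0,0) (trapezoid, 1 panel, h=1.3000): -0.54014
T(1,0) (trapezoid, 2 panels, h=0.6500): 0.19854
T(2,0) (trapezoid, 4 panels, h=0.3250): 0.33566
T(1,1) = 0.19854 + (0.19854 − (-0.54014))/3 = 0.44477
T(2,1) = 0.33566 + (0.33566 − 0.19854)/3 = 0.38137
T(2,2) = 0.38137 + (0.38137 − 0.44477)/15 = 0.37714

0.377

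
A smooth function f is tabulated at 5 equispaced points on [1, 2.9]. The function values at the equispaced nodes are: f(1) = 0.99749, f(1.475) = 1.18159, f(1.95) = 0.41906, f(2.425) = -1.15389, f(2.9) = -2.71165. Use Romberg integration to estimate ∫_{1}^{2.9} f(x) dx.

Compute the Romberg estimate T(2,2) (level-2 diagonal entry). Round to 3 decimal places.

T(0,0) (trapezoid, 1 panel, h=1.9000): -1.62845
T(1,0) (trapezoid, 2 panels, h=0.9500): -0.41612
T(2,0) (trapezoid, 4 panels, h=0.4750): -0.19490
T(1,1) = -0.41612 + (-0.41612 − (-1.62845))/3 = -0.01201
T(2,1) = -0.19490 + (-0.19490 − (-0.41612))/3 = -0.12116
T(2,2) = -0.12116 + (-0.12116 − (-0.01201))/15 = -0.12844

-0.128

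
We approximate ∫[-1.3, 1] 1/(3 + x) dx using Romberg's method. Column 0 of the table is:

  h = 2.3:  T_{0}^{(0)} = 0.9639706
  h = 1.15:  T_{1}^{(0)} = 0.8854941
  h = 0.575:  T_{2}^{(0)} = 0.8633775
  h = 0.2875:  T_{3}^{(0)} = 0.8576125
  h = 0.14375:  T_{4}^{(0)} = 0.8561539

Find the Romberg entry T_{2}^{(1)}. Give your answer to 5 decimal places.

0.85601

T_{2}^{(1)} = 0.8633775 + (0.8633775 − 0.8854941)/3 = 0.8560053
(Column j=1 coincides with Simpson's rule on the same nodes.)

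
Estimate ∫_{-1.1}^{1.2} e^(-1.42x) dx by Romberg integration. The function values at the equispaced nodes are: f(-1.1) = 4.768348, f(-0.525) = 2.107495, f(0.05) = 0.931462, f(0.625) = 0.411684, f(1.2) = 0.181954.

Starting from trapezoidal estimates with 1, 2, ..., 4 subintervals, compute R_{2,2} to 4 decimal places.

R_{0,0} (trapezoid, 1 panel, h=2.3000): 5.692847
R_{1,0} (trapezoid, 2 panels, h=1.1500): 3.917605
R_{2,0} (trapezoid, 4 panels, h=0.5750): 3.407330
R_{1,1} = 3.917605 + (3.917605 − 5.692847)/3 = 3.325858
R_{2,1} = 3.407330 + (3.407330 − 3.917605)/3 = 3.237238
R_{2,2} = 3.237238 + (3.237238 − 3.325858)/15 = 3.231330

3.2313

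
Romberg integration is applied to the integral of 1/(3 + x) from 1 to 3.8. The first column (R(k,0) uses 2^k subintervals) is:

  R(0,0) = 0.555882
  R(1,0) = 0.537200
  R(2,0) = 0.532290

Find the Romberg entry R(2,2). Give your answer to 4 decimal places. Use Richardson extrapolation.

0.5306

R(1,1) = (4·0.537200 − 0.555882) / 3 = 0.530973
R(2,1) = 0.532290 + (0.532290 − 0.537200)/3 = 0.530653
R(2,2) = (16·0.530653 − 0.530973) / 15 = 0.530632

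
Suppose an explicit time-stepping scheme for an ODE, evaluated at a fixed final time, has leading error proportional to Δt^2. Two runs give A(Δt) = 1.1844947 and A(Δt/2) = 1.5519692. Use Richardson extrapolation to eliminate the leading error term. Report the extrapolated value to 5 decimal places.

The leading error scales as Δt^2; refining by a factor of 2 reduces it by 2^2 = 4.
Extrapolated value = (4·A(Δt/2) − A(Δt)) / (4 − 1)
= (4·1.5519692 − 1.1844947) / 3
= 5.0233821 / 3 = 1.6744607

1.67446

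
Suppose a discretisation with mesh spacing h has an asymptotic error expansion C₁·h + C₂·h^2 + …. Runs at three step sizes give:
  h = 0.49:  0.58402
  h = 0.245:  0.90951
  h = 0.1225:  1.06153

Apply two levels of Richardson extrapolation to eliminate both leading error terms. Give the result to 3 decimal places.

1.206

First eliminate the h term (factor 2^1 = 2):
  B₁ = (2·0.90951 − 0.58402)/1 = 1.23500
  B₂ = (2·1.06153 − 0.90951)/1 = 1.21355
Then eliminate the h^2 term (factor 2^2 = 4):
  (4·1.21355 − 1.23500)/3 = 1.20640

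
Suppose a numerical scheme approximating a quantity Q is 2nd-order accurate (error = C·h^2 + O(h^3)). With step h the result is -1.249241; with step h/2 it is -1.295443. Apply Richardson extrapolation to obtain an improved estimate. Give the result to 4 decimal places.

-1.3108

The leading error scales as h^2; refining by a factor of 2 reduces it by 2^2 = 4.
Extrapolated value = (4·A(h/2) − A(h)) / (4 − 1)
= (4·(-1.295443) − (-1.249241)) / 3
= -3.932531 / 3 = -1.310844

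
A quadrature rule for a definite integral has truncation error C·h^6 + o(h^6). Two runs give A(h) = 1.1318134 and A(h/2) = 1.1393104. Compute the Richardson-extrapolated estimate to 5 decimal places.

Extrapolated value = (64·A(h/2) − A(h)) / (64 − 1)
= (64·1.1393104 − 1.1318134) / 63
= 71.7840522 / 63 = 1.1394294

1.13943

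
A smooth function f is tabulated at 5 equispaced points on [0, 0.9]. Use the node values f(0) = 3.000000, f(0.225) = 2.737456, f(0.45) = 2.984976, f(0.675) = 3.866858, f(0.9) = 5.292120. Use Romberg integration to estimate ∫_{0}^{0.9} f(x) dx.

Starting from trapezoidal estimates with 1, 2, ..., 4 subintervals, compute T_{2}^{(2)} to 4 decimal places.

T_{0}^{(0)} (trapezoid, 1 panel, h=0.9000): 3.731454
T_{1}^{(0)} (trapezoid, 2 panels, h=0.4500): 3.208966
T_{2}^{(0)} (trapezoid, 4 panels, h=0.2250): 3.090454
T_{1}^{(1)} = 3.208966 + (3.208966 − 3.731454)/3 = 3.034803
T_{2}^{(1)} = 3.090454 + (3.090454 − 3.208966)/3 = 3.050950
T_{2}^{(2)} = 3.050950 + (3.050950 − 3.034803)/15 = 3.052026

3.0520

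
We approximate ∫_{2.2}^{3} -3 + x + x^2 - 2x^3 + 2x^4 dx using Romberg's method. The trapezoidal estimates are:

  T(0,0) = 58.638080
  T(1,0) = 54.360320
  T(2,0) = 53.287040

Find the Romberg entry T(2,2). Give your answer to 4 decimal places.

T(1,1) = (4·54.360320 − 58.638080) / 3 = 52.934400
T(2,1) = (4·53.287040 − 54.360320) / 3 = 52.929280
T(2,2) = 52.929280 + (52.929280 − 52.934400)/15 = 52.928939

52.9289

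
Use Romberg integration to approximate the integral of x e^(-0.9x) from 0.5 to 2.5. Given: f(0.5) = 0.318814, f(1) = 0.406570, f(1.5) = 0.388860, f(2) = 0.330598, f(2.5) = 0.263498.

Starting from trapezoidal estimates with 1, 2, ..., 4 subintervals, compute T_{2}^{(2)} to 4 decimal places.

T_{0}^{(0)} (trapezoid, 1 panel, h=2.0000): 0.582312
T_{1}^{(0)} (trapezoid, 2 panels, h=1.0000): 0.680016
T_{2}^{(0)} (trapezoid, 4 panels, h=0.5000): 0.708592
T_{1}^{(1)} = 0.680016 + (0.680016 − 0.582312)/3 = 0.712584
T_{2}^{(1)} = 0.708592 + (0.708592 − 0.680016)/3 = 0.718117
T_{2}^{(2)} = 0.718117 + (0.718117 − 0.712584)/15 = 0.718486

0.7185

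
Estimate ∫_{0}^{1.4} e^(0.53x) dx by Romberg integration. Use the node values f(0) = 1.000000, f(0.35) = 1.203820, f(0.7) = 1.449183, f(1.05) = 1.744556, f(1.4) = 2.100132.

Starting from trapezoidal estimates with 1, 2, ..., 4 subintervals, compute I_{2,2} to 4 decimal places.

2.0757

I_{0,0} (trapezoid, 1 panel, h=1.4000): 2.170092
I_{1,0} (trapezoid, 2 panels, h=0.7000): 2.099474
I_{2,0} (trapezoid, 4 panels, h=0.3500): 2.081669
I_{1,1} = 2.099474 + (2.099474 − 2.170092)/3 = 2.075935
I_{2,1} = 2.081669 + (2.081669 − 2.099474)/3 = 2.075734
I_{2,2} = 2.075734 + (2.075734 − 2.075935)/15 = 2.075721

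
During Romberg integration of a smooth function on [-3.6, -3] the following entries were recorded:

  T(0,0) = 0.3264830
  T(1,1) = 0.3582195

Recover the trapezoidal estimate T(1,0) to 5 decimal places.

From T(1,1) = (4·T(1,0) − T(0,0))/3, solve for T(1,0):
4·T(1,0) = 3·0.3582195 + 0.3264830 = 1.4011415
T(1,0) = 0.3502854

0.35029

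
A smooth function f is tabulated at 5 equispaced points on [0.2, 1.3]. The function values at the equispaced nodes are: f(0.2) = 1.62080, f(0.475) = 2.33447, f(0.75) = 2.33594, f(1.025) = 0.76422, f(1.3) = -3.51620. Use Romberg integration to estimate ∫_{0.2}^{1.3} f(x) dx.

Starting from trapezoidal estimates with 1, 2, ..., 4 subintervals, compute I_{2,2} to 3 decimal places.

1.392

I_{0,0} (trapezoid, 1 panel, h=1.1000): -1.04247
I_{1,0} (trapezoid, 2 panels, h=0.5500): 0.76353
I_{2,0} (trapezoid, 4 panels, h=0.2750): 1.23391
I_{1,1} = 0.76353 + (0.76353 − (-1.04247))/3 = 1.36553
I_{2,1} = 1.23391 + (1.23391 − 0.76353)/3 = 1.39070
I_{2,2} = 1.39070 + (1.39070 − 1.36553)/15 = 1.39238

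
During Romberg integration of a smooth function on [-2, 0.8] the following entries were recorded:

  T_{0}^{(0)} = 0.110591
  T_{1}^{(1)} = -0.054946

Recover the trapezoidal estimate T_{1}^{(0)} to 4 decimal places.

-0.0136

From T_{1}^{(1)} = (4·T_{1}^{(0)} − T_{0}^{(0)})/3, solve for T_{1}^{(0)}:
4·T_{1}^{(0)} = 3·(-0.054946) + 0.110591 = -0.054247
T_{1}^{(0)} = -0.013562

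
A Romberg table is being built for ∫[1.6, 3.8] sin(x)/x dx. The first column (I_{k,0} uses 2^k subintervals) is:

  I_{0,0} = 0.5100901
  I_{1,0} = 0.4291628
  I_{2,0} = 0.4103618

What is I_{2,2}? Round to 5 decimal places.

Richardson extrapolation on the trapezoidal column (denominator 4−1=3):
I_{1,1} = (4·0.4291628 − 0.5100901) / 3 = 0.4021870
I_{2,1} = 0.4103618 + (0.4103618 − 0.4291628)/3 = 0.4040948
I_{2,2} = 0.4040948 + (0.4040948 − 0.4021870)/15 = 0.4042220

0.40422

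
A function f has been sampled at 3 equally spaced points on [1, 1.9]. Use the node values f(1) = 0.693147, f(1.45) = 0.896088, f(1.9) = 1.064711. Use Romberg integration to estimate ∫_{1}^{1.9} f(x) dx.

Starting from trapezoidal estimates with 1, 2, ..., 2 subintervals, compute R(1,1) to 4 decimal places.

R(0,0) (trapezoid, 1 panel, h=0.9000): 0.791036
R(1,0) (trapezoid, 2 panels, h=0.4500): 0.798758
R(1,1) = 0.798758 + (0.798758 − 0.791036)/3 = 0.801332

0.8013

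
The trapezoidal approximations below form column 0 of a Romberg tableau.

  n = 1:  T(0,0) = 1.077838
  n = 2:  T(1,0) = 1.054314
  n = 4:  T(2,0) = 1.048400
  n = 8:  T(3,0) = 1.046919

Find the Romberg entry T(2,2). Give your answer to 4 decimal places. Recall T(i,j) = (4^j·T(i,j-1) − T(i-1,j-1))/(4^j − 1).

1.0464

Richardson extrapolation on the trapezoidal column (denominator 4−1=3):
T(1,1) = (4·1.054314 − 1.077838) / 3 = 1.046473
T(2,1) = (4·1.048400 − 1.054314) / 3 = 1.046429
T(2,2) = (16·1.046429 − 1.046473) / 15 = 1.046426
(Column j=1 coincides with Simpson's rule on the same nodes.)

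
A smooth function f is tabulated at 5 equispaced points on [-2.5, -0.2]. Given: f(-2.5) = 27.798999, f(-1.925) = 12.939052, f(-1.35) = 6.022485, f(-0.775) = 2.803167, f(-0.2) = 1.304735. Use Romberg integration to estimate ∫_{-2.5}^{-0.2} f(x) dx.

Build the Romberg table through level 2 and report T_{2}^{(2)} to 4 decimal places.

19.9269

T_{0}^{(0)} (trapezoid, 1 panel, h=2.3000): 33.469294
T_{1}^{(0)} (trapezoid, 2 panels, h=1.1500): 23.660505
T_{2}^{(0)} (trapezoid, 4 panels, h=0.5750): 20.882028
T_{1}^{(1)} = 23.660505 + (23.660505 − 33.469294)/3 = 20.390909
T_{2}^{(1)} = 20.882028 + (20.882028 − 23.660505)/3 = 19.955869
T_{2}^{(2)} = 19.955869 + (19.955869 − 20.390909)/15 = 19.926866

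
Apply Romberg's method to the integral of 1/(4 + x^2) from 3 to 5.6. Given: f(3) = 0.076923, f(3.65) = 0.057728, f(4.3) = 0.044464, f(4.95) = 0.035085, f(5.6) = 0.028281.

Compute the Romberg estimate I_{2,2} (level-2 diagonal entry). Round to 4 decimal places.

I_{0,0} (trapezoid, 1 panel, h=2.6000): 0.136765
I_{1,0} (trapezoid, 2 panels, h=1.3000): 0.126186
I_{2,0} (trapezoid, 4 panels, h=0.6500): 0.123421
I_{1,1} = 0.126186 + (0.126186 − 0.136765)/3 = 0.122660
I_{2,1} = 0.123421 + (0.123421 − 0.126186)/3 = 0.122499
I_{2,2} = 0.122499 + (0.122499 − 0.122660)/15 = 0.122488

0.1225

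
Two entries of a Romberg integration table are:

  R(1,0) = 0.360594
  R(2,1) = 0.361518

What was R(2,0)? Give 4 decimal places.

From R(2,1) = (4·R(2,0) − R(1,0))/3, solve for R(2,0):
4·R(2,0) = 3·0.361518 + 0.360594 = 1.445148
R(2,0) = 0.361287

0.3613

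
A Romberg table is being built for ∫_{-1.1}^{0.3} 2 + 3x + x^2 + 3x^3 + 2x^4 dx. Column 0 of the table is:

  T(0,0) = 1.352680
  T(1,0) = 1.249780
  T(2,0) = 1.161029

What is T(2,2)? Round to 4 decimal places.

1.1258

T(1,1) = (4·1.249780 − 1.352680) / 3 = 1.215480
T(2,1) = (4·1.161029 − 1.249780) / 3 = 1.131445
T(2,2) = (16·1.131445 − 1.215480) / 15 = 1.125843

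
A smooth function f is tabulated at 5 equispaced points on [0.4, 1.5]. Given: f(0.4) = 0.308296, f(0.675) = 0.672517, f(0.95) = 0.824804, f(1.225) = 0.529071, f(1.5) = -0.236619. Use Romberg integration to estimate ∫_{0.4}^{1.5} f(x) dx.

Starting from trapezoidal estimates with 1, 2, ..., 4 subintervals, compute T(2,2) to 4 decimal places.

0.5971

T(0,0) (trapezoid, 1 panel, h=1.1000): 0.039422
T(1,0) (trapezoid, 2 panels, h=0.5500): 0.473353
T(2,0) (trapezoid, 4 panels, h=0.2750): 0.567113
T(1,1) = 0.473353 + (0.473353 − 0.039422)/3 = 0.617997
T(2,1) = 0.567113 + (0.567113 − 0.473353)/3 = 0.598366
T(2,2) = 0.598366 + (0.598366 − 0.617997)/15 = 0.597057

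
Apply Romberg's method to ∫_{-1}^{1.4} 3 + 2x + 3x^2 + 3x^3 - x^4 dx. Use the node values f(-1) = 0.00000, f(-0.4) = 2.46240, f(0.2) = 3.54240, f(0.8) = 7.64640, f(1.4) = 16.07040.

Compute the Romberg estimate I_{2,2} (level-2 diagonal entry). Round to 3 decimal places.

I_{0,0} (trapezoid, 1 panel, h=2.4000): 19.28448
I_{1,0} (trapezoid, 2 panels, h=1.2000): 13.89312
I_{2,0} (trapezoid, 4 panels, h=0.6000): 13.01184
I_{1,1} = 13.89312 + (13.89312 − 19.28448)/3 = 12.09600
I_{2,1} = 13.01184 + (13.01184 − 13.89312)/3 = 12.71808
I_{2,2} = 12.71808 + (12.71808 − 12.09600)/15 = 12.75955

12.760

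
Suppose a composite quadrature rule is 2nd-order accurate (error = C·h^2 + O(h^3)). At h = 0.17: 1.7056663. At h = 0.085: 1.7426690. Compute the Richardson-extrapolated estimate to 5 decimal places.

1.75500

The leading error scales as h^2; refining by a factor of 2 reduces it by 2^2 = 4.
Extrapolated value = (4·A(h/2) − A(h)) / (4 − 1)
= (4·1.7426690 − 1.7056663) / 3
= 5.2650097 / 3 = 1.7550032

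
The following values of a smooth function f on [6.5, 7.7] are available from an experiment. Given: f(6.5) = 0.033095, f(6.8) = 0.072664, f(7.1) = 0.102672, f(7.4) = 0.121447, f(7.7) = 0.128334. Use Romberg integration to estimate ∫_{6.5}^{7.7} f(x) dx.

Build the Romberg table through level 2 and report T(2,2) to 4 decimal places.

0.1143

T(0,0) (trapezoid, 1 panel, h=1.2000): 0.096857
T(1,0) (trapezoid, 2 panels, h=0.6000): 0.110032
T(2,0) (trapezoid, 4 panels, h=0.3000): 0.113249
T(1,1) = 0.110032 + (0.110032 − 0.096857)/3 = 0.114424
T(2,1) = 0.113249 + (0.113249 − 0.110032)/3 = 0.114321
T(2,2) = 0.114321 + (0.114321 − 0.114424)/15 = 0.114314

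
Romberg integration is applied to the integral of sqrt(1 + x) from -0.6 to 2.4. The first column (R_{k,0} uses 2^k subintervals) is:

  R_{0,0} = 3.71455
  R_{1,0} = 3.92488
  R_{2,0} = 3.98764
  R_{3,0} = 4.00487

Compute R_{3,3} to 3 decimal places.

R_{1,1} = 3.92488 + (3.92488 − 3.71455)/3 = 3.99499
R_{2,1} = 3.98764 + (3.98764 − 3.92488)/3 = 4.00856
R_{3,1} = (4·4.00487 − 3.98764) / 3 = 4.01061
R_{2,2} = (16·4.00856 − 3.99499) / 15 = 4.00946
R_{3,2} = 4.01061 + (4.01061 − 4.00856)/15 = 4.01075
R_{3,3} = (64·4.01075 − 4.00946) / 63 = 4.01077

4.011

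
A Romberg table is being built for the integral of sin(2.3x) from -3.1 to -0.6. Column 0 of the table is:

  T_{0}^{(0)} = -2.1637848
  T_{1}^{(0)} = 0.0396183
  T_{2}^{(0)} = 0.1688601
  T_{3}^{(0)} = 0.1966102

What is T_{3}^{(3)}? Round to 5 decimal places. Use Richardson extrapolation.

0.20595

Richardson extrapolation on the trapezoidal column (denominator 4−1=3):
T_{1}^{(1)} = 0.0396183 + (0.0396183 − (-2.1637848))/3 = 0.7740860
T_{2}^{(1)} = 0.1688601 + (0.1688601 − 0.0396183)/3 = 0.2119407
T_{3}^{(1)} = 0.1966102 + (0.1966102 − 0.1688601)/3 = 0.2058602
T_{2}^{(2)} = (16·0.2119407 − 0.7740860) / 15 = 0.1744643
T_{3}^{(2)} = (16·0.2058602 − 0.2119407) / 15 = 0.2054548
T_{3}^{(3)} = (64·0.2054548 − 0.1744643) / 63 = 0.2059467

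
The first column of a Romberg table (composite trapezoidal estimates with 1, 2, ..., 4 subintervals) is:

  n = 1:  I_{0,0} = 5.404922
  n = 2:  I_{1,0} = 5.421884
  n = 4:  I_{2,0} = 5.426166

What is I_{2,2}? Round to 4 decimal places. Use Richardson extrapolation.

5.4276

I_{1,1} = (4·5.421884 − 5.404922) / 3 = 5.427538
I_{2,1} = 5.426166 + (5.426166 − 5.421884)/3 = 5.427593
I_{2,2} = 5.427593 + (5.427593 − 5.427538)/15 = 5.427597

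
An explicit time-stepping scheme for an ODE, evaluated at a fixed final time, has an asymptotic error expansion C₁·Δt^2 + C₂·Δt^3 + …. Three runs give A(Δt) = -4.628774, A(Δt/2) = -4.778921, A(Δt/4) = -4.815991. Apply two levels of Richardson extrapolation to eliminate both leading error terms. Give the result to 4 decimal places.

First eliminate the Δt^2 term (factor 2^2 = 4):
  B₁ = (4·(-4.778921) − (-4.628774))/3 = -4.828970
  B₂ = (4·(-4.815991) − (-4.778921))/3 = -4.828348
Then eliminate the Δt^3 term (factor 2^3 = 8):
  (8·(-4.828348) − (-4.828970))/7 = -4.828259

-4.8283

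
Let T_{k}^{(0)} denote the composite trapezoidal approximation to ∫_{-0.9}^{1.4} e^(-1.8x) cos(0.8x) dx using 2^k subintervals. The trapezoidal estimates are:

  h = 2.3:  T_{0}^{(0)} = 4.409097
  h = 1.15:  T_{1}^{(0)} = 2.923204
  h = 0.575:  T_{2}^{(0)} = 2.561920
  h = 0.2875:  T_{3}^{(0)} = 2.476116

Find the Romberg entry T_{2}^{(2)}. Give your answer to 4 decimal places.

2.4424

T_{1}^{(1)} = 2.923204 + (2.923204 − 4.409097)/3 = 2.427906
T_{2}^{(1)} = (4·2.561920 − 2.923204) / 3 = 2.441492
T_{2}^{(2)} = (16·2.441492 − 2.427906) / 15 = 2.442398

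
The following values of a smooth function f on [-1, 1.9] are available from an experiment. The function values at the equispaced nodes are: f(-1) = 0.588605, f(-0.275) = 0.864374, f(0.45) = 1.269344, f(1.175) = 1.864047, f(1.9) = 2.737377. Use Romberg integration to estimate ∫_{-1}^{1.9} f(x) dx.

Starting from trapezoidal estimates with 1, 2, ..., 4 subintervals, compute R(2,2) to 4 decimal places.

4.0543

R(0,0) (trapezoid, 1 panel, h=2.9000): 4.822674
R(1,0) (trapezoid, 2 panels, h=1.4500): 4.251886
R(2,0) (trapezoid, 4 panels, h=0.7250): 4.104048
R(1,1) = 4.251886 + (4.251886 − 4.822674)/3 = 4.061623
R(2,1) = 4.104048 + (4.104048 − 4.251886)/3 = 4.054769
R(2,2) = 4.054769 + (4.054769 − 4.061623)/15 = 4.054312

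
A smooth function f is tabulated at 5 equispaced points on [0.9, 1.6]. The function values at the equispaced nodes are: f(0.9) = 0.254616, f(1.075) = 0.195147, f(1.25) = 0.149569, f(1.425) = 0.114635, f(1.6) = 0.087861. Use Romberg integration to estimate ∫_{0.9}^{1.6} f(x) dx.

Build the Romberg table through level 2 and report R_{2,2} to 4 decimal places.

R_{0,0} (trapezoid, 1 panel, h=0.7000): 0.119867
R_{1,0} (trapezoid, 2 panels, h=0.3500): 0.112283
R_{2,0} (trapezoid, 4 panels, h=0.1750): 0.110353
R_{1,1} = 0.112283 + (0.112283 − 0.119867)/3 = 0.109755
R_{2,1} = 0.110353 + (0.110353 − 0.112283)/3 = 0.109710
R_{2,2} = 0.109710 + (0.109710 − 0.109755)/15 = 0.109707

0.1097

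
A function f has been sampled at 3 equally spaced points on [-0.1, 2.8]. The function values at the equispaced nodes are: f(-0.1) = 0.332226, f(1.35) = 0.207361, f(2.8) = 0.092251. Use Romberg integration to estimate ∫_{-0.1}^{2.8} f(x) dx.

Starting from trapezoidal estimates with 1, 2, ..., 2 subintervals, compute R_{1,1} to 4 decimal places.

0.6061

R_{0,0} (trapezoid, 1 panel, h=2.9000): 0.615492
R_{1,0} (trapezoid, 2 panels, h=1.4500): 0.608419
R_{1,1} = 0.608419 + (0.608419 − 0.615492)/3 = 0.606061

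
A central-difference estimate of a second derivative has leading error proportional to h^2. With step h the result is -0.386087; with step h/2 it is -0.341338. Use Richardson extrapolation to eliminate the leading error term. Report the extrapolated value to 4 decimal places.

The leading error scales as h^2; refining by a factor of 2 reduces it by 2^2 = 4.
Extrapolated value = (4·A(h/2) − A(h)) / (4 − 1)
= (4·(-0.341338) − (-0.386087)) / 3
= -0.979265 / 3 = -0.326422

-0.3264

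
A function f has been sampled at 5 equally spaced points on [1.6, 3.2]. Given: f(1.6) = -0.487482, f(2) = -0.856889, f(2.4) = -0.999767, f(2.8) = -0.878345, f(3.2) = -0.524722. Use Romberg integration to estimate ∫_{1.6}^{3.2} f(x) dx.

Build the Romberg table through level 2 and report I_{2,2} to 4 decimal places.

-1.3264

I_{0,0} (trapezoid, 1 panel, h=1.6000): -0.809763
I_{1,0} (trapezoid, 2 panels, h=0.8000): -1.204695
I_{2,0} (trapezoid, 4 panels, h=0.4000): -1.296441
I_{1,1} = -1.204695 + (-1.204695 − (-0.809763))/3 = -1.336339
I_{2,1} = -1.296441 + (-1.296441 − (-1.204695))/3 = -1.327023
I_{2,2} = -1.327023 + (-1.327023 − (-1.336339))/15 = -1.326402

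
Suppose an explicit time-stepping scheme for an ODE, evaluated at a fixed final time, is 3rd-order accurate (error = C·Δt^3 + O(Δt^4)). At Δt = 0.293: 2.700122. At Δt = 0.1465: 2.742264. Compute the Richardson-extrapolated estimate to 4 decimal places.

2.7483

Extrapolated value = (8·A(Δt/2) − A(Δt)) / (8 − 1)
= (8·2.742264 − 2.700122) / 7
= 19.237990 / 7 = 2.748284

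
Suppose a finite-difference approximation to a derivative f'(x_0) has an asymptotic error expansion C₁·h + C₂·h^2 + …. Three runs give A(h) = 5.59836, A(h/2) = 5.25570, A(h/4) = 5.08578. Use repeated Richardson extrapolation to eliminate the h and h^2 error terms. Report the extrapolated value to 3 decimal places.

First eliminate the h term (factor 2^1 = 2):
  B₁ = (2·5.25570 − 5.59836)/1 = 4.91304
  B₂ = (2·5.08578 − 5.25570)/1 = 4.91586
Then eliminate the h^2 term (factor 2^2 = 4):
  (4·4.91586 − 4.91304)/3 = 4.91680

4.917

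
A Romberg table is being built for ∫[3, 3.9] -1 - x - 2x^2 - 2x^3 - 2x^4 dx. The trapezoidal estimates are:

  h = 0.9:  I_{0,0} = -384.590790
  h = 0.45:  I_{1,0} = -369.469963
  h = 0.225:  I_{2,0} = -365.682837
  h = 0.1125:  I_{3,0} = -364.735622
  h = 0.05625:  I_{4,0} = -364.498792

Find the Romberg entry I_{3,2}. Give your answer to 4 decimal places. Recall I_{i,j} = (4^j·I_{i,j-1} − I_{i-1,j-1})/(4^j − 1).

-364.4198

I_{2,1} = (4·(-365.682837) − (-369.469963)) / 3 = -364.420462
I_{3,1} = -364.735622 + (-364.735622 − (-365.682837))/3 = -364.419884
I_{3,2} = -364.419884 + (-364.419884 − (-364.420462))/15 = -364.419845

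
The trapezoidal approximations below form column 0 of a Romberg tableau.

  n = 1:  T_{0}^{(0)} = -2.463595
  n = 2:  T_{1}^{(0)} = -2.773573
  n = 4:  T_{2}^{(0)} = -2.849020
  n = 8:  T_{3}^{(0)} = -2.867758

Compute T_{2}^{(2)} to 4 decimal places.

-2.8740

Richardson extrapolation on the trapezoidal column (denominator 4−1=3):
T_{1}^{(1)} = -2.773573 + (-2.773573 − (-2.463595))/3 = -2.876899
T_{2}^{(1)} = (4·(-2.849020) − (-2.773573)) / 3 = -2.874169
T_{2}^{(2)} = -2.874169 + (-2.874169 − (-2.876899))/15 = -2.873987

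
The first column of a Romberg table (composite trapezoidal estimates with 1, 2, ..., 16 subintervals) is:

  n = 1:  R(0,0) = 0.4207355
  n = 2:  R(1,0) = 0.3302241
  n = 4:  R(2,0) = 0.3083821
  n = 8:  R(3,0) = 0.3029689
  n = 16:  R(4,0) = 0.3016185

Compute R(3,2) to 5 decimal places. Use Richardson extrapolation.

Richardson extrapolation on the trapezoidal column (denominator 4−1=3):
R(2,1) = (4·0.3083821 − 0.3302241) / 3 = 0.3011014
R(3,1) = 0.3029689 + (0.3029689 − 0.3083821)/3 = 0.3011645
R(3,2) = (16·0.3011645 − 0.3011014) / 15 = 0.3011687

0.30117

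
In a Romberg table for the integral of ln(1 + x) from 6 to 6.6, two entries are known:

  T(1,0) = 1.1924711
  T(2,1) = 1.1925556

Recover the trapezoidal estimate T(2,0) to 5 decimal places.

From T(2,1) = (4·T(2,0) − T(1,0))/3, solve for T(2,0):
4·T(2,0) = 3·1.1925556 + 1.1924711 = 4.7701379
T(2,0) = 1.1925345

1.19253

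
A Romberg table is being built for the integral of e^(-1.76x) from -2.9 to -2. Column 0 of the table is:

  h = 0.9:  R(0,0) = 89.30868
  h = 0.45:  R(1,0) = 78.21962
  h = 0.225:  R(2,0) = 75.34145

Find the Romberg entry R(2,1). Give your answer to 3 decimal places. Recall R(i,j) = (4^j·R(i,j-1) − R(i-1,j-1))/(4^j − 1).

74.382

Richardson extrapolation on the trapezoidal column (denominator 4−1=3):
R(2,1) = (4·75.34145 − 78.21962) / 3 = 74.38206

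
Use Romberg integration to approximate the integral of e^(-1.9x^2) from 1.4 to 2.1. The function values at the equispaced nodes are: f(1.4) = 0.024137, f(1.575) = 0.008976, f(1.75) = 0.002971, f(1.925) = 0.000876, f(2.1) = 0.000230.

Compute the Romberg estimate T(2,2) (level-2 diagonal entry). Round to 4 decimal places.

0.0041

T(0,0) (trapezoid, 1 panel, h=0.7000): 0.008528
T(1,0) (trapezoid, 2 panels, h=0.3500): 0.005304
T(2,0) (trapezoid, 4 panels, h=0.1750): 0.004376
T(1,1) = 0.005304 + (0.005304 − 0.008528)/3 = 0.004229
T(2,1) = 0.004376 + (0.004376 − 0.005304)/3 = 0.004067
T(2,2) = 0.004067 + (0.004067 − 0.004229)/15 = 0.004056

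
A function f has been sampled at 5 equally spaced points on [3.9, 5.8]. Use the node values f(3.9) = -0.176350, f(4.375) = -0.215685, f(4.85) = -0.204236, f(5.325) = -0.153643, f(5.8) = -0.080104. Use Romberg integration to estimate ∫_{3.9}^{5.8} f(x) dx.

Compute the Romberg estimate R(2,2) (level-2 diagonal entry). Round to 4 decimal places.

-0.3391

R(0,0) (trapezoid, 1 panel, h=1.9000): -0.243631
R(1,0) (trapezoid, 2 panels, h=0.9500): -0.315840
R(2,0) (trapezoid, 4 panels, h=0.4750): -0.333351
R(1,1) = -0.315840 + (-0.315840 − (-0.243631))/3 = -0.339910
R(2,1) = -0.333351 + (-0.333351 − (-0.315840))/3 = -0.339188
R(2,2) = -0.339188 + (-0.339188 − (-0.339910))/15 = -0.339140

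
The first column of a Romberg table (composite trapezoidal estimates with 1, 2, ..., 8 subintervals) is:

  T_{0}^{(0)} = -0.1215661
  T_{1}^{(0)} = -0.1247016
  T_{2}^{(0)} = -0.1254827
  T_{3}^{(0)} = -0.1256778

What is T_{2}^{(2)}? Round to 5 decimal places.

-0.12574

T_{1}^{(1)} = (4·(-0.1247016) − (-0.1215661)) / 3 = -0.1257468
T_{2}^{(1)} = -0.1254827 + (-0.1254827 − (-0.1247016))/3 = -0.1257431
T_{2}^{(2)} = -0.1257431 + (-0.1257431 − (-0.1257468))/15 = -0.1257429
(Column j=1 coincides with Simpson's rule on the same nodes.)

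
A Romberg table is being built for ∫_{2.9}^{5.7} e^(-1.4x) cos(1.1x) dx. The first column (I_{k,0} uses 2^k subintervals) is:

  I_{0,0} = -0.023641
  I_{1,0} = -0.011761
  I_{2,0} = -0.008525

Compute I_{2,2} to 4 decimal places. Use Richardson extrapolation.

Richardson extrapolation on the trapezoidal column (denominator 4−1=3):
I_{1,1} = -0.011761 + (-0.011761 − (-0.023641))/3 = -0.007801
I_{2,1} = -0.008525 + (-0.008525 − (-0.011761))/3 = -0.007446
I_{2,2} = -0.007446 + (-0.007446 − (-0.007801))/15 = -0.007422

-0.0074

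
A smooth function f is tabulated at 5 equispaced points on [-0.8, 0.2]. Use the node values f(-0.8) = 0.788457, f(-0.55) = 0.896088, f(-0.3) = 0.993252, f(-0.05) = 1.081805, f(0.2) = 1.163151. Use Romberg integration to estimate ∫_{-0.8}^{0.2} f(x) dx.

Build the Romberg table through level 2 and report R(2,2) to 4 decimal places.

R(0,0) (trapezoid, 1 panel, h=1.0000): 0.975804
R(1,0) (trapezoid, 2 panels, h=0.5000): 0.984528
R(2,0) (trapezoid, 4 panels, h=0.2500): 0.986737
R(1,1) = 0.984528 + (0.984528 − 0.975804)/3 = 0.987436
R(2,1) = 0.986737 + (0.986737 − 0.984528)/3 = 0.987473
R(2,2) = 0.987473 + (0.987473 − 0.987436)/15 = 0.987475

0.9875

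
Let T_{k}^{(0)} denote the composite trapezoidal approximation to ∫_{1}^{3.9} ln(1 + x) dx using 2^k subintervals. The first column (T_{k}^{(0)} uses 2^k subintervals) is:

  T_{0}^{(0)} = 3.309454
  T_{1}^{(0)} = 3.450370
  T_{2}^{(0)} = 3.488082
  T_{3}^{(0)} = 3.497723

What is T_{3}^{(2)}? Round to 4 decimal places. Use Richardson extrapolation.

Richardson extrapolation on the trapezoidal column (denominator 4−1=3):
T_{2}^{(1)} = 3.488082 + (3.488082 − 3.450370)/3 = 3.500653
T_{3}^{(1)} = 3.497723 + (3.497723 − 3.488082)/3 = 3.500937
T_{3}^{(2)} = (16·3.500937 − 3.500653) / 15 = 3.500956

3.5010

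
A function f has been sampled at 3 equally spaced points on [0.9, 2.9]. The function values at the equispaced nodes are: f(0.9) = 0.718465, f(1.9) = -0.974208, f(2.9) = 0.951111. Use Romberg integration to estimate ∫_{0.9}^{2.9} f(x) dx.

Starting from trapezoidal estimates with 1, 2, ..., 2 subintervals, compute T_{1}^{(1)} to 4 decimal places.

-0.7424

T_{0}^{(0)} (trapezoid, 1 panel, h=2.0000): 1.669576
T_{1}^{(0)} (trapezoid, 2 panels, h=1.0000): -0.139420
T_{1}^{(1)} = -0.139420 + (-0.139420 − 1.669576)/3 = -0.742419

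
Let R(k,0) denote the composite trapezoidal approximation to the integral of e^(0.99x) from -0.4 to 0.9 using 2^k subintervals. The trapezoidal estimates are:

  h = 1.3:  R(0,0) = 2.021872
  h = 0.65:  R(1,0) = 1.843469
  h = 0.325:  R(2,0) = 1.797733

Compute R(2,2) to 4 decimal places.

1.7824

R(1,1) = (4·1.843469 − 2.021872) / 3 = 1.784001
R(2,1) = (4·1.797733 − 1.843469) / 3 = 1.782488
R(2,2) = 1.782488 + (1.782488 − 1.784001)/15 = 1.782387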